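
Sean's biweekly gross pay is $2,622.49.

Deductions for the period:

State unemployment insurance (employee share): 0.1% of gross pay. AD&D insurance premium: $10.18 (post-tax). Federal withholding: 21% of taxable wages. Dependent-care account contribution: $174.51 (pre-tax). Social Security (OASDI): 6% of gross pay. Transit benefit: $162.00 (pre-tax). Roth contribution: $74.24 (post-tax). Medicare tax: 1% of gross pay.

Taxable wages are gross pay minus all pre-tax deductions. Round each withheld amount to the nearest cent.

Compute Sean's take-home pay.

Dependent-care account contribution: $174.51
Transit benefit: $162.00
Pre-tax total = $174.51 + $162.00 = $336.51
Taxable wages = $2,622.49 − $336.51 = $2,285.98
Federal withholding: $2,285.98 × 0.21 = $480.06
State unemployment insurance (employee share): $2,622.49 × 0.001 = $2.62
Social Security (OASDI): $2,622.49 × 0.06 = $157.35
Medicare tax: $2,622.49 × 0.01 = $26.22
Roth contribution: $74.24
AD&D insurance premium: $10.18
Total deductions = $174.51 + $162.00 + $480.06 + $2.62 + $157.35 + $26.22 + $74.24 + $10.18 = $1,087.18
Net pay = $2,622.49 − $1,087.18 = $1,535.31

$1,535.31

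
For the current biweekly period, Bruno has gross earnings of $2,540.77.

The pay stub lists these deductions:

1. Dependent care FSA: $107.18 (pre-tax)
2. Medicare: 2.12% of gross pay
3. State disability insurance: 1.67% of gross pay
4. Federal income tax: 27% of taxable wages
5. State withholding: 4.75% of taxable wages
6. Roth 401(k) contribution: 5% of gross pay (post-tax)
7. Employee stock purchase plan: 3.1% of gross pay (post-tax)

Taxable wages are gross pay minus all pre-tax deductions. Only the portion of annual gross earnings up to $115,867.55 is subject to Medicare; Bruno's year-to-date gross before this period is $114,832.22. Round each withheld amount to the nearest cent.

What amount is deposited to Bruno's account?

$1,390.74

Dependent care FSA: $107.18
Taxable wages = $2,540.77 − $107.18 = $2,433.59
Federal income tax: $2,433.59 × 0.27 = $657.07
State withholding: $2,433.59 × 0.0475 = $115.60
State disability insurance: $2,540.77 × 0.0167 = $42.43
Medicare: only $115,867.55 − $114,832.22 = $1,035.33 of this check is subject → $1,035.33 × 0.0212 = $21.95
Employee stock purchase plan: $2,540.77 × 0.031 = $78.76
Roth 401(k) contribution: $2,540.77 × 0.05 = $127.04
Total deductions = $107.18 + $657.07 + $115.60 + $42.43 + $21.95 + $78.76 + $127.04 = $1,150.03
Net pay = $2,540.77 − $1,150.03 = $1,390.74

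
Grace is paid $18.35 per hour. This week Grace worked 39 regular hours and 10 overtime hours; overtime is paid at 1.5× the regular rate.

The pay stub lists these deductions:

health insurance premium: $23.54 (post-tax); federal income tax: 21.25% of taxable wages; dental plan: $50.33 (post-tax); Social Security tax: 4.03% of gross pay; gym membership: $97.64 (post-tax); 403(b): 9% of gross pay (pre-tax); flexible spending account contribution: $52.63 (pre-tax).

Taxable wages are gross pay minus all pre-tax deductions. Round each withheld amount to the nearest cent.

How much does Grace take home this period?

$457.22

Regular pay: 39 × $18.35 = $715.65
Overtime pay: 10 × $18.35 × 1.5 = $275.25
Gross pay = $715.65 + $275.25 = $990.90
Flexible spending account contribution: $52.63
403(b): $990.90 × 0.09 = $89.18
Pre-tax total = $52.63 + $89.18 = $141.81
Taxable wages = $990.90 − $141.81 = $849.09
Federal income tax: $849.09 × 0.2125 = $180.43
Social Security tax: $990.90 × 0.0403 = $39.93
Dental plan: $50.33
Gym membership: $97.64
Health insurance premium: $23.54
Total deductions = $52.63 + $89.18 + $180.43 + $39.93 + $50.33 + $97.64 + $23.54 = $533.68
Net pay = $990.90 − $533.68 = $457.22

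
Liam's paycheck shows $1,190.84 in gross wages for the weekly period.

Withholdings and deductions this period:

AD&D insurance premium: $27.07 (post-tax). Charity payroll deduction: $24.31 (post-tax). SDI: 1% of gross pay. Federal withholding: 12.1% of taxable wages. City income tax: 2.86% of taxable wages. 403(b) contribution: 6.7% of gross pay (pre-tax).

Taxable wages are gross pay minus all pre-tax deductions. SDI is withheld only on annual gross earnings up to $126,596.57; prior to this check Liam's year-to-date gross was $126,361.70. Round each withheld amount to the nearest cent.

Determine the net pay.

$891.10

403(b) contribution: $1,190.84 × 0.067 = $79.79
Taxable wages = $1,190.84 − $79.79 = $1,111.05
Federal withholding: $1,111.05 × 0.121 = $134.44
City income tax: $1,111.05 × 0.0286 = $31.78
SDI: only $126,596.57 − $126,361.70 = $234.87 of this check is subject → $234.87 × 0.01 = $2.35
Charity payroll deduction: $24.31
AD&D insurance premium: $27.07
Total deductions = $79.79 + $134.44 + $31.78 + $2.35 + $24.31 + $27.07 = $299.74
Net pay = $1,190.84 − $299.74 = $891.10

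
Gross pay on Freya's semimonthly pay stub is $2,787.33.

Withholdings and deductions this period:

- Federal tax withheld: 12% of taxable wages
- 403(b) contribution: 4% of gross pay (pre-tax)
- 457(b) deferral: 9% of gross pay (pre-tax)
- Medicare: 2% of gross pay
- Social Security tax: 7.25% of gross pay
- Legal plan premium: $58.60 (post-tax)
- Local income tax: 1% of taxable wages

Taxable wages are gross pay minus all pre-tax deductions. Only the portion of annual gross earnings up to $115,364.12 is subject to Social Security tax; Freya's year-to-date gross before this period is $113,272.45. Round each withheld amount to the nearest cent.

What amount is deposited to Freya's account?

$1,843.73

403(b) contribution: $2,787.33 × 0.04 = $111.49
457(b) deferral: $2,787.33 × 0.09 = $250.86
Pre-tax total = $111.49 + $250.86 = $362.35
Taxable wages = $2,787.33 − $362.35 = $2,424.98
Local income tax: $2,424.98 × 0.01 = $24.25
Federal tax withheld: $2,424.98 × 0.12 = $291.00
Social Security tax: only $115,364.12 − $113,272.45 = $2,091.67 of this check is subject → $2,091.67 × 0.0725 = $151.65
Medicare: $2,787.33 × 0.02 = $55.75
Legal plan premium: $58.60
Total deductions = $111.49 + $250.86 + $24.25 + $291.00 + $151.65 + $55.75 + $58.60 = $943.60
Net pay = $2,787.33 − $943.60 = $1,843.73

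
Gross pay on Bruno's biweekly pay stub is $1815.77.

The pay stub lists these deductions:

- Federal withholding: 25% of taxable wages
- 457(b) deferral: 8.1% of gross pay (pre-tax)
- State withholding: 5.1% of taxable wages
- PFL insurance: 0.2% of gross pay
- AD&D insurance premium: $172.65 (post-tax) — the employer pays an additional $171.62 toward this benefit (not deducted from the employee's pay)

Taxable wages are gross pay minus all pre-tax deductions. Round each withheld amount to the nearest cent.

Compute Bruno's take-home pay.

$990.14

457(b) deferral: $1815.77 × 0.081 = $147.08
Taxable wages = $1815.77 − $147.08 = $1668.69
State withholding: $1668.69 × 0.051 = $85.10
Federal withholding: $1668.69 × 0.25 = $417.17
PFL insurance: $1815.77 × 0.002 = $3.63
AD&D insurance premium: $172.65
(Employer's $171.62 toward AD&D insurance premium is not withheld from the employee.)
Total deductions = $147.08 + $85.10 + $417.17 + $3.63 + $172.65 = $825.63
Net pay = $1815.77 − $825.63 = $990.14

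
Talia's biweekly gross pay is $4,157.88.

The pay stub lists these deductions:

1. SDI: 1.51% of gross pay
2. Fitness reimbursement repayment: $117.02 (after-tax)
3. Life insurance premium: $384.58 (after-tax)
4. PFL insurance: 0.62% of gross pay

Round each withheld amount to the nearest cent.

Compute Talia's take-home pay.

PFL insurance: $4,157.88 × 0.0062 = $25.78
SDI: $4,157.88 × 0.0151 = $62.78
Fitness reimbursement repayment: $117.02
Life insurance premium: $384.58
Total deductions = $25.78 + $62.78 + $117.02 + $384.58 = $590.16
Net pay = $4,157.88 − $590.16 = $3,567.72

$3,567.72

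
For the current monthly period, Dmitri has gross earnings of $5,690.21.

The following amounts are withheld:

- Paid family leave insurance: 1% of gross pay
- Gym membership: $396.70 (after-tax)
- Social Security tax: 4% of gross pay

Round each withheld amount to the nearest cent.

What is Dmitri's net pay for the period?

Social Security tax: $5,690.21 × 0.04 = $227.61
Paid family leave insurance: $5,690.21 × 0.01 = $56.90
Gym membership: $396.70
Total deductions = $227.61 + $56.90 + $396.70 = $681.21
Net pay = $5,690.21 − $681.21 = $5,009.00

$5,009.00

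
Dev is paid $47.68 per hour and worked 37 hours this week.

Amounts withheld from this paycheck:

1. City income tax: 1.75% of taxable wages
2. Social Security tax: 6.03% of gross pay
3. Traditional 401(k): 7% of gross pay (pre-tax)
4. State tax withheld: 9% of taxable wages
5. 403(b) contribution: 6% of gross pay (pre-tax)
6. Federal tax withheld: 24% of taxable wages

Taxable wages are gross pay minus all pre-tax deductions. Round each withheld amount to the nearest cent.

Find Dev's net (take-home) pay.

$895.09

Gross pay: 37 × $47.68 = $1,764.16
Traditional 401(k): $1,764.16 × 0.07 = $123.49
403(b) contribution: $1,764.16 × 0.06 = $105.85
Pre-tax total = $123.49 + $105.85 = $229.34
Taxable wages = $1,764.16 − $229.34 = $1,534.82
City income tax: $1,534.82 × 0.0175 = $26.86
State tax withheld: $1,534.82 × 0.09 = $138.13
Federal tax withheld: $1,534.82 × 0.24 = $368.36
Social Security tax: $1,764.16 × 0.0603 = $106.38
Total deductions = $123.49 + $105.85 + $26.86 + $138.13 + $368.36 + $106.38 = $869.07
Net pay = $1,764.16 − $869.07 = $895.09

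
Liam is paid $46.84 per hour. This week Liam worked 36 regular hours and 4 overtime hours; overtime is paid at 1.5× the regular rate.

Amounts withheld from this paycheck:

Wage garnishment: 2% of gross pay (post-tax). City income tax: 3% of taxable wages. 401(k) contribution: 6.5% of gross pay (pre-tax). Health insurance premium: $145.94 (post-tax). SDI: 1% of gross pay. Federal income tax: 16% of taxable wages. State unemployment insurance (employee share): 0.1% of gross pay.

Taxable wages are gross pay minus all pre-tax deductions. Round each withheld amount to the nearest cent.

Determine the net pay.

$1,282.99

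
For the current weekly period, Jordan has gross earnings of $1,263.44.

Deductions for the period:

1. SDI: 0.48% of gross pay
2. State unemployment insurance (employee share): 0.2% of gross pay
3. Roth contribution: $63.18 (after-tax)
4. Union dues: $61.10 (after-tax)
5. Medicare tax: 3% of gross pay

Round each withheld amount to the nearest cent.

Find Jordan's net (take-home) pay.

$1,092.67

SDI: $1,263.44 × 0.0048 = $6.06
Medicare tax: $1,263.44 × 0.03 = $37.90
State unemployment insurance (employee share): $1,263.44 × 0.002 = $2.53
Union dues: $61.10
Roth contribution: $63.18
Total deductions = $6.06 + $37.90 + $2.53 + $61.10 + $63.18 = $170.77
Net pay = $1,263.44 − $170.77 = $1,092.67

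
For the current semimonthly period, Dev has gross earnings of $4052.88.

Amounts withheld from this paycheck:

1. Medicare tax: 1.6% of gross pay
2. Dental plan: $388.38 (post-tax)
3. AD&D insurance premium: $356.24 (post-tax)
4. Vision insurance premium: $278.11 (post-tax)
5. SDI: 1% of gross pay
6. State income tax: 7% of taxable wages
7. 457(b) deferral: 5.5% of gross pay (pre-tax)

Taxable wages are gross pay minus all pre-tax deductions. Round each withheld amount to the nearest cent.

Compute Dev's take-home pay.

$2433.76

457(b) deferral: $4052.88 × 0.055 = $222.91
Taxable wages = $4052.88 − $222.91 = $3829.97
State income tax: $3829.97 × 0.07 = $268.10
Medicare tax: $4052.88 × 0.016 = $64.85
SDI: $4052.88 × 0.01 = $40.53
Dental plan: $388.38
AD&D insurance premium: $356.24
Vision insurance premium: $278.11
Total deductions = $222.91 + $268.10 + $64.85 + $40.53 + $388.38 + $356.24 + $278.11 = $1619.12
Net pay = $4052.88 − $1619.12 = $2433.76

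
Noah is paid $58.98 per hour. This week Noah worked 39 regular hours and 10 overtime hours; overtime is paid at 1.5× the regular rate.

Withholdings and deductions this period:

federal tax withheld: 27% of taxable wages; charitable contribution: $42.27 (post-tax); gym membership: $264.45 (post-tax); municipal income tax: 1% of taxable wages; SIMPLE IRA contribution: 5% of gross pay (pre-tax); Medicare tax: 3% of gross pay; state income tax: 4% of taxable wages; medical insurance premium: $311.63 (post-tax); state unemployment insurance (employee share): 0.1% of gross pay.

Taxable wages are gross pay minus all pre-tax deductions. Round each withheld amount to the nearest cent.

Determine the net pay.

Regular pay: 39 × $58.98 = $2300.22
Overtime pay: 10 × $58.98 × 1.5 = $884.70
Gross pay = $2300.22 + $884.70 = $3184.92
SIMPLE IRA contribution: $3184.92 × 0.05 = $159.25
Taxable wages = $3184.92 − $159.25 = $3025.67
Federal tax withheld: $3025.67 × 0.27 = $816.93
State income tax: $3025.67 × 0.04 = $121.03
Municipal income tax: $3025.67 × 0.01 = $30.26
Medicare tax: $3184.92 × 0.03 = $95.55
State unemployment insurance (employee share): $3184.92 × 0.001 = $3.18
Gym membership: $264.45
Charitable contribution: $42.27
Medical insurance premium: $311.63
Total deductions = $159.25 + $816.93 + $121.03 + $30.26 + $95.55 + $3.18 + $264.45 + $42.27 + $311.63 = $1844.55
Net pay = $3184.92 − $1844.55 = $1340.37

$1340.37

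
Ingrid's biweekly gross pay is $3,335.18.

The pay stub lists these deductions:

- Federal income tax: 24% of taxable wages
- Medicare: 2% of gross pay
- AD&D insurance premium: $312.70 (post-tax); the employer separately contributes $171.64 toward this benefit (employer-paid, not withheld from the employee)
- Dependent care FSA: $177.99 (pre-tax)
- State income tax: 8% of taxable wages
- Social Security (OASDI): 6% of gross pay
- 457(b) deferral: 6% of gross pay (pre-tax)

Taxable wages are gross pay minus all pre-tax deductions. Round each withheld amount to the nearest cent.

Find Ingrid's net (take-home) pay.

$1,431.30

457(b) deferral: $3,335.18 × 0.06 = $200.11
Dependent care FSA: $177.99
Pre-tax total = $200.11 + $177.99 = $378.10
Taxable wages = $3,335.18 − $378.10 = $2,957.08
State income tax: $2,957.08 × 0.08 = $236.57
Federal income tax: $2,957.08 × 0.24 = $709.70
Social Security (OASDI): $3,335.18 × 0.06 = $200.11
Medicare: $3,335.18 × 0.02 = $66.70
AD&D insurance premium: $312.70
(Employer's $171.64 toward AD&D insurance premium is not withheld from the employee.)
Total deductions = $200.11 + $177.99 + $236.57 + $709.70 + $200.11 + $66.70 + $312.70 = $1,903.88
Net pay = $3,335.18 − $1,903.88 = $1,431.30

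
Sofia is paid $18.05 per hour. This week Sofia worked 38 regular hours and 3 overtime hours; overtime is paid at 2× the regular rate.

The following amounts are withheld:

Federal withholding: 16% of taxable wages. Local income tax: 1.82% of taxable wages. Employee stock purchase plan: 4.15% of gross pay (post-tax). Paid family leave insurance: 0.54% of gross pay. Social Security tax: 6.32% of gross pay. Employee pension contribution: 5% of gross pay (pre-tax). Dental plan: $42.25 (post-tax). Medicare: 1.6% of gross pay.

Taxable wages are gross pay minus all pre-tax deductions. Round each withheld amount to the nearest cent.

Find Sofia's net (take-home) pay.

$477.64

Regular pay: 38 × $18.05 = $685.90
Overtime pay: 3 × $18.05 × 2 = $108.30
Gross pay = $685.90 + $108.30 = $794.20
Employee pension contribution: $794.20 × 0.05 = $39.71
Taxable wages = $794.20 − $39.71 = $754.49
Federal withholding: $754.49 × 0.16 = $120.72
Local income tax: $754.49 × 0.0182 = $13.73
Social Security tax: $794.20 × 0.0632 = $50.19
Paid family leave insurance: $794.20 × 0.0054 = $4.29
Medicare: $794.20 × 0.016 = $12.71
Employee stock purchase plan: $794.20 × 0.0415 = $32.96
Dental plan: $42.25
Total deductions = $39.71 + $120.72 + $13.73 + $50.19 + $4.29 + $12.71 + $32.96 + $42.25 = $316.56
Net pay = $794.20 − $316.56 = $477.64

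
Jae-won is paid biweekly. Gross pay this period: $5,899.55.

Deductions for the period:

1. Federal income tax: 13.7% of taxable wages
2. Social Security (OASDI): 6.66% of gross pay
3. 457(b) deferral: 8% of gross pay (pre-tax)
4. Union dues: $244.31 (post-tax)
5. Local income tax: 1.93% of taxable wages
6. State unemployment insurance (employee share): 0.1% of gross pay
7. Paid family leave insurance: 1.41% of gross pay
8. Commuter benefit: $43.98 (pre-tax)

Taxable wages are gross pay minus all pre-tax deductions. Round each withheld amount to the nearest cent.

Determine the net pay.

457(b) deferral: $5,899.55 × 0.08 = $471.96
Commuter benefit: $43.98
Pre-tax total = $471.96 + $43.98 = $515.94
Taxable wages = $5,899.55 − $515.94 = $5,383.61
Local income tax: $5,383.61 × 0.0193 = $103.90
Federal income tax: $5,383.61 × 0.137 = $737.55
Social Security (OASDI): $5,899.55 × 0.0666 = $392.91
State unemployment insurance (employee share): $5,899.55 × 0.001 = $5.90
Paid family leave insurance: $5,899.55 × 0.0141 = $83.18
Union dues: $244.31
Total deductions = $471.96 + $43.98 + $103.90 + $737.55 + $392.91 + $5.90 + $83.18 + $244.31 = $2,083.69
Net pay = $5,899.55 − $2,083.69 = $3,815.86

$3,815.86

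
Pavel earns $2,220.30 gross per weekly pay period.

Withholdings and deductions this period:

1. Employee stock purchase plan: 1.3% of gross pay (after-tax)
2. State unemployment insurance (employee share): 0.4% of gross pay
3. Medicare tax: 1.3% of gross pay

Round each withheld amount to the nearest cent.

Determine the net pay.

Medicare tax: $2,220.30 × 0.013 = $28.86
State unemployment insurance (employee share): $2,220.30 × 0.004 = $8.88
Employee stock purchase plan: $2,220.30 × 0.013 = $28.86
Total deductions = $28.86 + $8.88 + $28.86 = $66.60
Net pay = $2,220.30 − $66.60 = $2,153.70

$2,153.70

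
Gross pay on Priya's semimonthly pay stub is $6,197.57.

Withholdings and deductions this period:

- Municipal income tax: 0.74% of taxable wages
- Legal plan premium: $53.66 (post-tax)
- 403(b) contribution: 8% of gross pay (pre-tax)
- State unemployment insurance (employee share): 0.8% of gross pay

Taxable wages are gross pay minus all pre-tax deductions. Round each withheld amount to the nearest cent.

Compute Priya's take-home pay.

403(b) contribution: $6,197.57 × 0.08 = $495.81
Taxable wages = $6,197.57 − $495.81 = $5,701.76
Municipal income tax: $5,701.76 × 0.0074 = $42.19
State unemployment insurance (employee share): $6,197.57 × 0.008 = $49.58
Legal plan premium: $53.66
Total deductions = $495.81 + $42.19 + $49.58 + $53.66 = $641.24
Net pay = $6,197.57 − $641.24 = $5,556.33

$5,556.33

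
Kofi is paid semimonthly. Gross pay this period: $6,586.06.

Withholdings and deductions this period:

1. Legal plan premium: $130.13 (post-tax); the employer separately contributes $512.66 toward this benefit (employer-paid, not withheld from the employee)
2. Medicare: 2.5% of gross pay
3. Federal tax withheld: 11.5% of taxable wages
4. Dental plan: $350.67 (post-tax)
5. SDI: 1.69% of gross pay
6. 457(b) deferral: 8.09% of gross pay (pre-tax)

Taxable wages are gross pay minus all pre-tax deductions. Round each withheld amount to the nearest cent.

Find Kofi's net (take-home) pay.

457(b) deferral: $6,586.06 × 0.0809 = $532.81
Taxable wages = $6,586.06 − $532.81 = $6,053.25
Federal tax withheld: $6,053.25 × 0.115 = $696.12
Medicare: $6,586.06 × 0.025 = $164.65
SDI: $6,586.06 × 0.0169 = $111.30
Legal plan premium: $130.13
Dental plan: $350.67
(Employer's $512.66 toward legal plan premium is not withheld from the employee.)
Total deductions = $532.81 + $696.12 + $164.65 + $111.30 + $130.13 + $350.67 = $1,985.68
Net pay = $6,586.06 − $1,985.68 = $4,600.38

$4,600.38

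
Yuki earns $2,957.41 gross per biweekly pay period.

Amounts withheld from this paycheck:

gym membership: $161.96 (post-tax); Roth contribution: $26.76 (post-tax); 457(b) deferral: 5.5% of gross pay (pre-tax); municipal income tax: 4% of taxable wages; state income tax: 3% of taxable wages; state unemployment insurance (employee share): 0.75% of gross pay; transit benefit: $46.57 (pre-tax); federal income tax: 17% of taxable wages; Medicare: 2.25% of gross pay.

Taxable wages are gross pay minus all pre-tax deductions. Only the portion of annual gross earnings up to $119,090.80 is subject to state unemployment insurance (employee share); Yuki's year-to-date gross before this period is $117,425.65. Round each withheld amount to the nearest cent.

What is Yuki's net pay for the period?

$1,820.86

Transit benefit: $46.57
457(b) deferral: $2,957.41 × 0.055 = $162.66
Pre-tax total = $46.57 + $162.66 = $209.23
Taxable wages = $2,957.41 − $209.23 = $2,748.18
Federal income tax: $2,748.18 × 0.17 = $467.19
Municipal income tax: $2,748.18 × 0.04 = $109.93
State income tax: $2,748.18 × 0.03 = $82.45
Medicare: $2,957.41 × 0.0225 = $66.54
State unemployment insurance (employee share): only $119,090.80 − $117,425.65 = $1,665.15 of this check is subject → $1,665.15 × 0.0075 = $12.49
Roth contribution: $26.76
Gym membership: $161.96
Total deductions = $46.57 + $162.66 + $467.19 + $109.93 + $82.45 + $66.54 + $12.49 + $26.76 + $161.96 = $1,136.55
Net pay = $2,957.41 − $1,136.55 = $1,820.86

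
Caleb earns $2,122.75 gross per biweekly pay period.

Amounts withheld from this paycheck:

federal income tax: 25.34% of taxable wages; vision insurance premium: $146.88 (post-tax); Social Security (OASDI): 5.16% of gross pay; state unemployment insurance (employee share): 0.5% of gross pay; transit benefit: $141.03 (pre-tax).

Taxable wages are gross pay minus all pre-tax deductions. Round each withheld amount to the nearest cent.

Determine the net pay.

$1,212.53

Transit benefit: $141.03
Taxable wages = $2,122.75 − $141.03 = $1,981.72
Federal income tax: $1,981.72 × 0.2534 = $502.17
Social Security (OASDI): $2,122.75 × 0.0516 = $109.53
State unemployment insurance (employee share): $2,122.75 × 0.005 = $10.61
Vision insurance premium: $146.88
Total deductions = $141.03 + $502.17 + $109.53 + $10.61 + $146.88 = $910.22
Net pay = $2,122.75 − $910.22 = $1,212.53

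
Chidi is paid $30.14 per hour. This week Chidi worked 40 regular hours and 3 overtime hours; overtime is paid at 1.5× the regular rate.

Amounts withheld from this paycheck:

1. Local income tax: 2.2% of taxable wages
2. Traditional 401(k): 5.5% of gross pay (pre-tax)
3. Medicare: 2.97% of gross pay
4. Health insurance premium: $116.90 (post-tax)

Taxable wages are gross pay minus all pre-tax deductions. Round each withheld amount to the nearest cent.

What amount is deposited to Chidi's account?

$1,082.85

Regular pay: 40 × $30.14 = $1,205.60
Overtime pay: 3 × $30.14 × 1.5 = $135.63
Gross pay = $1,205.60 + $135.63 = $1,341.23
Traditional 401(k): $1,341.23 × 0.055 = $73.77
Taxable wages = $1,341.23 − $73.77 = $1,267.46
Local income tax: $1,267.46 × 0.022 = $27.88
Medicare: $1,341.23 × 0.0297 = $39.83
Health insurance premium: $116.90
Total deductions = $73.77 + $27.88 + $39.83 + $116.90 = $258.38
Net pay = $1,341.23 − $258.38 = $1,082.85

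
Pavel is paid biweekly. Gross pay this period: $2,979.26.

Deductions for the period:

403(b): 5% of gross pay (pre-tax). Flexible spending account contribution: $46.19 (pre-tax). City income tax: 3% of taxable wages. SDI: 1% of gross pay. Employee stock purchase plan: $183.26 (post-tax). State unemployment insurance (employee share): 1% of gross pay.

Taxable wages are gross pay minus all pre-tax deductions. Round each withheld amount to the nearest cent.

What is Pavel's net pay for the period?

Flexible spending account contribution: $46.19
403(b): $2,979.26 × 0.05 = $148.96
Pre-tax total = $46.19 + $148.96 = $195.15
Taxable wages = $2,979.26 − $195.15 = $2,784.11
City income tax: $2,784.11 × 0.03 = $83.52
SDI: $2,979.26 × 0.01 = $29.79
State unemployment insurance (employee share): $2,979.26 × 0.01 = $29.79
Employee stock purchase plan: $183.26
Total deductions = $46.19 + $148.96 + $83.52 + $29.79 + $29.79 + $183.26 = $521.51
Net pay = $2,979.26 − $521.51 = $2,457.75

$2,457.75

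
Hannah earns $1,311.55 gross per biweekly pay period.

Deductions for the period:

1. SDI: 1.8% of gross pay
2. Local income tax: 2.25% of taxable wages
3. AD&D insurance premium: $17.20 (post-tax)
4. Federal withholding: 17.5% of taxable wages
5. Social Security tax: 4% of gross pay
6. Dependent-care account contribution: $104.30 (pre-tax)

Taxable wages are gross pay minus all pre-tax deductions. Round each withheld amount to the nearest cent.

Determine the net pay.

Dependent-care account contribution: $104.30
Taxable wages = $1,311.55 − $104.30 = $1,207.25
Federal withholding: $1,207.25 × 0.175 = $211.27
Local income tax: $1,207.25 × 0.0225 = $27.16
Social Security tax: $1,311.55 × 0.04 = $52.46
SDI: $1,311.55 × 0.018 = $23.61
AD&D insurance premium: $17.20
Total deductions = $104.30 + $211.27 + $27.16 + $52.46 + $23.61 + $17.20 = $436.00
Net pay = $1,311.55 − $436.00 = $875.55

$875.55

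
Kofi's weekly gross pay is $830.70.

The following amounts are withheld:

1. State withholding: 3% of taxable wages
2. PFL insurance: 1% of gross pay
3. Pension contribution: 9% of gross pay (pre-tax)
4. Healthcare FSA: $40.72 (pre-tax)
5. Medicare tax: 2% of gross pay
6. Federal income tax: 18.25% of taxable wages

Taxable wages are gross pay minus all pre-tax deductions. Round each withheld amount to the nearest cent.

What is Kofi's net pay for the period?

Pension contribution: $830.70 × 0.09 = $74.76
Healthcare FSA: $40.72
Pre-tax total = $74.76 + $40.72 = $115.48
Taxable wages = $830.70 − $115.48 = $715.22
State withholding: $715.22 × 0.03 = $21.46
Federal income tax: $715.22 × 0.1825 = $130.53
Medicare tax: $830.70 × 0.02 = $16.61
PFL insurance: $830.70 × 0.01 = $8.31
Total deductions = $74.76 + $40.72 + $21.46 + $130.53 + $16.61 + $8.31 = $292.39
Net pay = $830.70 − $292.39 = $538.31

$538.31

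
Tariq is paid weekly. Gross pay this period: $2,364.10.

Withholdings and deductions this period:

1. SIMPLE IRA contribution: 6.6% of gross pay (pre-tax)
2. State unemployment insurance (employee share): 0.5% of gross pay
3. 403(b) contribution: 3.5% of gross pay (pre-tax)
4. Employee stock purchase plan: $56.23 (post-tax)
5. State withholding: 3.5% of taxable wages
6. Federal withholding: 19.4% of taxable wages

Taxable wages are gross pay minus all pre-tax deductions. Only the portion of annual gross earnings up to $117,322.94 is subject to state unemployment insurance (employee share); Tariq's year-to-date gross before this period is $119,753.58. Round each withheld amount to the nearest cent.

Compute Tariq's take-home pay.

$1,582.40

403(b) contribution: $2,364.10 × 0.035 = $82.74
SIMPLE IRA contribution: $2,364.10 × 0.066 = $156.03
Pre-tax total = $82.74 + $156.03 = $238.77
Taxable wages = $2,364.10 − $238.77 = $2,125.33
Federal withholding: $2,125.33 × 0.194 = $412.31
State withholding: $2,125.33 × 0.035 = $74.39
State unemployment insurance (employee share): annual cap $117,322.94 already reached (YTD $119,753.58), so $0.00
Employee stock purchase plan: $56.23
Total deductions = $82.74 + $156.03 + $412.31 + $74.39 + $0.00 + $56.23 = $781.70
Net pay = $2,364.10 − $781.70 = $1,582.40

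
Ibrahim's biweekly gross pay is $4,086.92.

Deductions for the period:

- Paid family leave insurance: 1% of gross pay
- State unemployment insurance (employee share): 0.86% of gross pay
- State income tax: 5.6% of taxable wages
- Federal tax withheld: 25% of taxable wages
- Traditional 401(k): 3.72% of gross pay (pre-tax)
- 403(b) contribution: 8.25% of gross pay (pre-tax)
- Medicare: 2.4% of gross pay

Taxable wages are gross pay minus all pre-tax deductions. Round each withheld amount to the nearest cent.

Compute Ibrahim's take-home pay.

Traditional 401(k): $4,086.92 × 0.0372 = $152.03
403(b) contribution: $4,086.92 × 0.0825 = $337.17
Pre-tax total = $152.03 + $337.17 = $489.20
Taxable wages = $4,086.92 − $489.20 = $3,597.72
State income tax: $3,597.72 × 0.056 = $201.47
Federal tax withheld: $3,597.72 × 0.25 = $899.43
Medicare: $4,086.92 × 0.024 = $98.09
State unemployment insurance (employee share): $4,086.92 × 0.0086 = $35.15
Paid family leave insurance: $4,086.92 × 0.01 = $40.87
Total deductions = $152.03 + $337.17 + $201.47 + $899.43 + $98.09 + $35.15 + $40.87 = $1,764.21
Net pay = $4,086.92 − $1,764.21 = $2,322.71

$2,322.71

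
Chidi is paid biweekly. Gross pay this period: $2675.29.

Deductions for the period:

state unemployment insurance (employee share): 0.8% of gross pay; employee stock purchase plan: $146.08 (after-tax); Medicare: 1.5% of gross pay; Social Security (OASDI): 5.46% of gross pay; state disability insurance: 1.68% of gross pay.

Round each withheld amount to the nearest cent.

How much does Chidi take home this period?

$2276.67

Medicare: $2675.29 × 0.015 = $40.13
Social Security (OASDI): $2675.29 × 0.0546 = $146.07
State unemployment insurance (employee share): $2675.29 × 0.008 = $21.40
State disability insurance: $2675.29 × 0.0168 = $44.94
Employee stock purchase plan: $146.08
Total deductions = $40.13 + $146.07 + $21.40 + $44.94 + $146.08 = $398.62
Net pay = $2675.29 − $398.62 = $2276.67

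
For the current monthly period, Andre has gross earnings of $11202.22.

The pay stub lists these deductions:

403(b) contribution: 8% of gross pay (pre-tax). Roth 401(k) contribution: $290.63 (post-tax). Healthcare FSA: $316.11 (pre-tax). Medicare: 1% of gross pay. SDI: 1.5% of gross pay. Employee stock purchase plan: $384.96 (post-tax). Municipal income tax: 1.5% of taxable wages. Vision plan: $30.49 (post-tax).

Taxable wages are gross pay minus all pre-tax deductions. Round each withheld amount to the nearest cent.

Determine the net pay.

$8853.95

403(b) contribution: $11202.22 × 0.08 = $896.18
Healthcare FSA: $316.11
Pre-tax total = $896.18 + $316.11 = $1212.29
Taxable wages = $11202.22 − $1212.29 = $9989.93
Municipal income tax: $9989.93 × 0.015 = $149.85
SDI: $11202.22 × 0.015 = $168.03
Medicare: $11202.22 × 0.01 = $112.02
Roth 401(k) contribution: $290.63
Vision plan: $30.49
Employee stock purchase plan: $384.96
Total deductions = $896.18 + $316.11 + $149.85 + $168.03 + $112.02 + $290.63 + $30.49 + $384.96 = $2348.27
Net pay = $11202.22 − $2348.27 = $8853.95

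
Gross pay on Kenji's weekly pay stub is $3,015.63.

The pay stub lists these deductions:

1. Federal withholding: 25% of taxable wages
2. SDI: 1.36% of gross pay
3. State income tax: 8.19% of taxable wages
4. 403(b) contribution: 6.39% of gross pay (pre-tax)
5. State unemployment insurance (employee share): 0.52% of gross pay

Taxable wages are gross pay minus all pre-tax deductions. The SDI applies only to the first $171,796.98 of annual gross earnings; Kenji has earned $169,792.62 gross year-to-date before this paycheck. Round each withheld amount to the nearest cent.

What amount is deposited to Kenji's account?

403(b) contribution: $3,015.63 × 0.0639 = $192.70
Taxable wages = $3,015.63 − $192.70 = $2,822.93
Federal withholding: $2,822.93 × 0.25 = $705.73
State income tax: $2,822.93 × 0.0819 = $231.20
State unemployment insurance (employee share): $3,015.63 × 0.0052 = $15.68
SDI: only $171,796.98 − $169,792.62 = $2,004.36 of this check is subject → $2,004.36 × 0.0136 = $27.26
Total deductions = $192.70 + $705.73 + $231.20 + $15.68 + $27.26 = $1,172.57
Net pay = $3,015.63 − $1,172.57 = $1,843.06

$1,843.06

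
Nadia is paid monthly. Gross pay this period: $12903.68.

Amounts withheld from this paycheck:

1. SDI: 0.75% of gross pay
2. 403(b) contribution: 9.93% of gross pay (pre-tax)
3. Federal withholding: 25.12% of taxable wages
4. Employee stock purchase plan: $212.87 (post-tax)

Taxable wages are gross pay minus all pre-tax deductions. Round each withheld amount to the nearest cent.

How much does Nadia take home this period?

$8393.16

403(b) contribution: $12903.68 × 0.0993 = $1281.34
Taxable wages = $12903.68 − $1281.34 = $11622.34
Federal withholding: $11622.34 × 0.2512 = $2919.53
SDI: $12903.68 × 0.0075 = $96.78
Employee stock purchase plan: $212.87
Total deductions = $1281.34 + $2919.53 + $96.78 + $212.87 = $4510.52
Net pay = $12903.68 − $4510.52 = $8393.16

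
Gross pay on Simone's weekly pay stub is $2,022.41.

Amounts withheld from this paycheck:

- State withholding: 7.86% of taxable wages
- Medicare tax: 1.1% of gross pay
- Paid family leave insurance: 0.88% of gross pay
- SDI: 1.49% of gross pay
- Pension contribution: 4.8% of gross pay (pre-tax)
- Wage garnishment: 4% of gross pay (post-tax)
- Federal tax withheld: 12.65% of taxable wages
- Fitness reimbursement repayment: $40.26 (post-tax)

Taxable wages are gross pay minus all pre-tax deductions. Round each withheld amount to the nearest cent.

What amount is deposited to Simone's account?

$1,339.11

Pension contribution: $2,022.41 × 0.048 = $97.08
Taxable wages = $2,022.41 − $97.08 = $1,925.33
Federal tax withheld: $1,925.33 × 0.1265 = $243.55
State withholding: $1,925.33 × 0.0786 = $151.33
SDI: $2,022.41 × 0.0149 = $30.13
Paid family leave insurance: $2,022.41 × 0.0088 = $17.80
Medicare tax: $2,022.41 × 0.011 = $22.25
Wage garnishment: $2,022.41 × 0.04 = $80.90
Fitness reimbursement repayment: $40.26
Total deductions = $97.08 + $243.55 + $151.33 + $30.13 + $17.80 + $22.25 + $80.90 + $40.26 = $683.30
Net pay = $2,022.41 − $683.30 = $1,339.11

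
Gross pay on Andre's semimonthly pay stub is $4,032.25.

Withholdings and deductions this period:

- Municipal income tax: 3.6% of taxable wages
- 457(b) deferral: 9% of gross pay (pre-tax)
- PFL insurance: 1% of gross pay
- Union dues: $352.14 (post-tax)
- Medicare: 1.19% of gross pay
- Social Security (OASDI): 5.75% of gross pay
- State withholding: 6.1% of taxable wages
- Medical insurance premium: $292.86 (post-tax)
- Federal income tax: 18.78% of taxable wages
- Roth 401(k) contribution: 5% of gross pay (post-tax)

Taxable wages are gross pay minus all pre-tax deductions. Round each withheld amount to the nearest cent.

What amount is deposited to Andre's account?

457(b) deferral: $4,032.25 × 0.09 = $362.90
Taxable wages = $4,032.25 − $362.90 = $3,669.35
Federal income tax: $3,669.35 × 0.1878 = $689.10
Municipal income tax: $3,669.35 × 0.036 = $132.10
State withholding: $3,669.35 × 0.061 = $223.83
Medicare: $4,032.25 × 0.0119 = $47.98
PFL insurance: $4,032.25 × 0.01 = $40.32
Social Security (OASDI): $4,032.25 × 0.0575 = $231.85
Union dues: $352.14
Roth 401(k) contribution: $4,032.25 × 0.05 = $201.61
Medical insurance premium: $292.86
Total deductions = $362.90 + $689.10 + $132.10 + $223.83 + $47.98 + $40.32 + $231.85 + $352.14 + $201.61 + $292.86 = $2,574.69
Net pay = $4,032.25 − $2,574.69 = $1,457.56

$1,457.56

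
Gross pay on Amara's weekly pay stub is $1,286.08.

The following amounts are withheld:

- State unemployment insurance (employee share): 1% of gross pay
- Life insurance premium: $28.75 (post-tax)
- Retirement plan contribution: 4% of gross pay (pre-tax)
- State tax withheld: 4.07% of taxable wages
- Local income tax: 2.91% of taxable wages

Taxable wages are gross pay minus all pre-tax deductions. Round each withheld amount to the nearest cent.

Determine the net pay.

Retirement plan contribution: $1,286.08 × 0.04 = $51.44
Taxable wages = $1,286.08 − $51.44 = $1,234.64
State tax withheld: $1,234.64 × 0.0407 = $50.25
Local income tax: $1,234.64 × 0.0291 = $35.93
State unemployment insurance (employee share): $1,286.08 × 0.01 = $12.86
Life insurance premium: $28.75
Total deductions = $51.44 + $50.25 + $35.93 + $12.86 + $28.75 = $179.23
Net pay = $1,286.08 − $179.23 = $1,106.85

$1,106.85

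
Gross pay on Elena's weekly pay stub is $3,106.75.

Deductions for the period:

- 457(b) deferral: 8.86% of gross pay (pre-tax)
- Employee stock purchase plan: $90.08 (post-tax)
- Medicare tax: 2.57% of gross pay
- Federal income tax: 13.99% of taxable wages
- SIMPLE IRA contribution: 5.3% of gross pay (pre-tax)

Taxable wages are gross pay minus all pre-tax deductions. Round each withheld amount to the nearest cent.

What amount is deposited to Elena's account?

457(b) deferral: $3,106.75 × 0.0886 = $275.26
SIMPLE IRA contribution: $3,106.75 × 0.053 = $164.66
Pre-tax total = $275.26 + $164.66 = $439.92
Taxable wages = $3,106.75 − $439.92 = $2,666.83
Federal income tax: $2,666.83 × 0.1399 = $373.09
Medicare tax: $3,106.75 × 0.0257 = $79.84
Employee stock purchase plan: $90.08
Total deductions = $275.26 + $164.66 + $373.09 + $79.84 + $90.08 = $982.93
Net pay = $3,106.75 − $982.93 = $2,123.82

$2,123.82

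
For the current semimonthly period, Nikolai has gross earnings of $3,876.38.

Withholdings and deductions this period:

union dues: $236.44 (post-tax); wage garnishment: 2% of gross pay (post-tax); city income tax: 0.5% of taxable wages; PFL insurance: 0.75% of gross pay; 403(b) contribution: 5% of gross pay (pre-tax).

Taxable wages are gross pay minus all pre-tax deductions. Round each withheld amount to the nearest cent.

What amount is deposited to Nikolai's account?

$3,321.11

403(b) contribution: $3,876.38 × 0.05 = $193.82
Taxable wages = $3,876.38 − $193.82 = $3,682.56
City income tax: $3,682.56 × 0.005 = $18.41
PFL insurance: $3,876.38 × 0.0075 = $29.07
Wage garnishment: $3,876.38 × 0.02 = $77.53
Union dues: $236.44
Total deductions = $193.82 + $18.41 + $29.07 + $77.53 + $236.44 = $555.27
Net pay = $3,876.38 − $555.27 = $3,321.11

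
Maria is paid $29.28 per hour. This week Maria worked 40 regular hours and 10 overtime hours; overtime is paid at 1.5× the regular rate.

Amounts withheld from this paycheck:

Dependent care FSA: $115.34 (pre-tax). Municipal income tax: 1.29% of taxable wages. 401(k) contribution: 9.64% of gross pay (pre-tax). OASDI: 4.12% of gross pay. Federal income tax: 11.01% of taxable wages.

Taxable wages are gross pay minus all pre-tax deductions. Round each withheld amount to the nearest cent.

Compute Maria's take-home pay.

Regular pay: 40 × $29.28 = $1,171.20
Overtime pay: 10 × $29.28 × 1.5 = $439.20
Gross pay = $1,171.20 + $439.20 = $1,610.40
401(k) contribution: $1,610.40 × 0.0964 = $155.24
Dependent care FSA: $115.34
Pre-tax total = $155.24 + $115.34 = $270.58
Taxable wages = $1,610.40 − $270.58 = $1,339.82
Municipal income tax: $1,339.82 × 0.0129 = $17.28
Federal income tax: $1,339.82 × 0.1101 = $147.51
OASDI: $1,610.40 × 0.0412 = $66.35
Total deductions = $155.24 + $115.34 + $17.28 + $147.51 + $66.35 = $501.72
Net pay = $1,610.40 − $501.72 = $1,108.68

$1,108.68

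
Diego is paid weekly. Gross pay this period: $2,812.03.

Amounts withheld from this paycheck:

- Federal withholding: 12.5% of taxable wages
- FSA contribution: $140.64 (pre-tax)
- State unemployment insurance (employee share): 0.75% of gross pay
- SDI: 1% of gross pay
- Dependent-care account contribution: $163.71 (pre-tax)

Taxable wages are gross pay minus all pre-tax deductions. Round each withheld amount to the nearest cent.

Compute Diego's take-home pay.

$2,145.01

Dependent-care account contribution: $163.71
FSA contribution: $140.64
Pre-tax total = $163.71 + $140.64 = $304.35
Taxable wages = $2,812.03 − $304.35 = $2,507.68
Federal withholding: $2,507.68 × 0.125 = $313.46
SDI: $2,812.03 × 0.01 = $28.12
State unemployment insurance (employee share): $2,812.03 × 0.0075 = $21.09
Total deductions = $163.71 + $140.64 + $313.46 + $28.12 + $21.09 = $667.02
Net pay = $2,812.03 − $667.02 = $2,145.01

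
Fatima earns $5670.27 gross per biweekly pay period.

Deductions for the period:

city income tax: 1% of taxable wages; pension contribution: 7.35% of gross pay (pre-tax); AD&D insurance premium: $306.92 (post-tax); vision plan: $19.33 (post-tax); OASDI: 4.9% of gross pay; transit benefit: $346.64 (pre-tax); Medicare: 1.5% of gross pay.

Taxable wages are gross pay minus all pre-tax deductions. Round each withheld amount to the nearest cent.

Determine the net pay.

$4168.66

Pension contribution: $5670.27 × 0.0735 = $416.76
Transit benefit: $346.64
Pre-tax total = $416.76 + $346.64 = $763.40
Taxable wages = $5670.27 − $763.40 = $4906.87
City income tax: $4906.87 × 0.01 = $49.07
Medicare: $5670.27 × 0.015 = $85.05
OASDI: $5670.27 × 0.049 = $277.84
Vision plan: $19.33
AD&D insurance premium: $306.92
Total deductions = $416.76 + $346.64 + $49.07 + $85.05 + $277.84 + $19.33 + $306.92 = $1501.61
Net pay = $5670.27 − $1501.61 = $4168.66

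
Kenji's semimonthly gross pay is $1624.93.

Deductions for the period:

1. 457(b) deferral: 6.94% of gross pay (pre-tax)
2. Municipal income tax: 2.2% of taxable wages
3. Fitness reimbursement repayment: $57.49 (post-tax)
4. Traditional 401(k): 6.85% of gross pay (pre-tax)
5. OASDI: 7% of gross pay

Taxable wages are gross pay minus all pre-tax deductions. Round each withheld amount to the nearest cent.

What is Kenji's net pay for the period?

Traditional 401(k): $1624.93 × 0.0685 = $111.31
457(b) deferral: $1624.93 × 0.0694 = $112.77
Pre-tax total = $111.31 + $112.77 = $224.08
Taxable wages = $1624.93 − $224.08 = $1400.85
Municipal income tax: $1400.85 × 0.022 = $30.82
OASDI: $1624.93 × 0.07 = $113.75
Fitness reimbursement repayment: $57.49
Total deductions = $111.31 + $112.77 + $30.82 + $113.75 + $57.49 = $426.14
Net pay = $1624.93 − $426.14 = $1198.79

$1198.79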